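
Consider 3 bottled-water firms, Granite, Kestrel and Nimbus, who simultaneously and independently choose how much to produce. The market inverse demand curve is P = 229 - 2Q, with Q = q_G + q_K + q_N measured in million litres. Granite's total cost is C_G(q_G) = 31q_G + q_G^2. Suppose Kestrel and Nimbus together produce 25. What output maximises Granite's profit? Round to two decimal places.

24.67

With rivals' combined output fixed at 25, Granite's profit is π_G = (229 - 2·25 - 2q_G)q_G - (31q_G + q_G²) = (179 - 2q_G)q_G - (31q_G + q_G²).
∂π_G/∂q_G = 148 - 6q_G = 0, so q_G = 74/3.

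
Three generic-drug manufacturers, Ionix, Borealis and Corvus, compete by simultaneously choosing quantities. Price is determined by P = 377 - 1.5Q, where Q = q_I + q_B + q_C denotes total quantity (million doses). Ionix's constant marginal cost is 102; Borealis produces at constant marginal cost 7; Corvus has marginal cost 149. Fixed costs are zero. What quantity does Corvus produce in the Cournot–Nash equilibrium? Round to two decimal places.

Ionix's profit: π_I = (377 - 1.5Q)q_I - (102q_I). Setting ∂π_I/∂q_I = 0: 275 - 3q_I - (3/2)(q_B + q_C) = 0.
Borealis's profit: π_B = (377 - 1.5Q)q_B - (7q_B). Setting ∂π_B/∂q_B = 0: 370 - 3q_B - (3/2)(q_I + q_C) = 0.
Corvus's first-order condition: 228 - 3q_C - (3/2)(q_I + q_B) = 0.
Adding the 3 conditions: 873 − 3Q − 3Q = 0, i.e. Q = 291/2.
Back-substituting: q_I = (275 − 873/4)/(3/2) = 227/6, q_B = (370 − 873/4)/(3/2) = 607/6, q_C = (228 − 873/4)/(3/2) = 13/2.

6.50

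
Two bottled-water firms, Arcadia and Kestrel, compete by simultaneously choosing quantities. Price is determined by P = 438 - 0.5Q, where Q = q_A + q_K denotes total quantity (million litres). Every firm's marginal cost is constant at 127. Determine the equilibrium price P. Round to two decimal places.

230.67

A representative firm's profit is π_i = q_i(438 - 0.5Q) - 127q_i.
Setting ∂π_i/∂q_i = 0 with rivals' quantities fixed: 311 - q_i - (1/2)q_j = 0.
By symmetry each firm produces the same amount; substituting q_j = q_i yields q_i = 311/(3/2) = 622/3.
Total output Q = 1244/3, so price P = 438 - (1/2)·(1244/3) = 692/3.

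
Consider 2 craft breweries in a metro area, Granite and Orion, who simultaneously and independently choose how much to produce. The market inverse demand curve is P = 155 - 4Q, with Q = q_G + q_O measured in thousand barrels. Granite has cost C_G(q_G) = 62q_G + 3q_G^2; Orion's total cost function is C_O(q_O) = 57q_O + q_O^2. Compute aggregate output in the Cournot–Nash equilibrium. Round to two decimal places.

12.40

Granite's profit: π_G = (155 - 4Q)q_G - (62q_G + 3q_G²). Setting ∂π_G/∂q_G = 0: 93 - 14q_G - 4(q_O) = 0.
Orion's first-order condition: 98 - 10q_O - 4(q_G) = 0.
Rearranging gives the reaction functions q_G = (93 - 4q_O)/14 and q_O = (98 - 4q_G)/10.
Solving the pair: q_G = 269/62, q_O = 250/31.
Total output Q = 269/62 + 250/31 = 769/62.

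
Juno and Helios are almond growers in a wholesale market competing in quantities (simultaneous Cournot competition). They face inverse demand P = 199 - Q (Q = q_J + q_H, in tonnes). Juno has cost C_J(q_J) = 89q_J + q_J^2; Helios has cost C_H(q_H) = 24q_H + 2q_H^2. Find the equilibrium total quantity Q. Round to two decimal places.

Juno's profit: π_J = (199 - Q)q_J - (89q_J + q_J²). Setting ∂π_J/∂q_J = 0: 110 - 4q_J - (q_H) = 0.
Helios's first-order condition: 175 - 6q_H - (q_J) = 0.
So q_J = (110 - q_H)/4 and q_H = (175 - q_J)/6.
Solving the pair: q_J = 485/23, q_H = 590/23.
Total output Q = 485/23 + 590/23 = 1075/23.

46.74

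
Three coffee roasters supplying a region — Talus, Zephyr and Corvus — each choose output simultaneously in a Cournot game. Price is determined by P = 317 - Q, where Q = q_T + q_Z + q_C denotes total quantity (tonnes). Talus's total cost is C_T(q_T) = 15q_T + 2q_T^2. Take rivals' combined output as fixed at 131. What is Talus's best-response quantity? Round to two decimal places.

With rivals' combined output fixed at 131, Talus's profit is π_T = (317 - 131 - q_T)q_T - (15q_T + 2q_T²) = (186 - q_T)q_T - (15q_T + 2q_T²).
∂π_T/∂q_T = 171 - 6q_T = 0, so q_T = 57/2.

28.50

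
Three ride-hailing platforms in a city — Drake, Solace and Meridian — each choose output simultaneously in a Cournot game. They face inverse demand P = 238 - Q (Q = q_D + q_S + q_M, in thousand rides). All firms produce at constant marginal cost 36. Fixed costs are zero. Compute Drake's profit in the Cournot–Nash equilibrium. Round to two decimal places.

Each firm earns π_i = (238 - Q)q_i - 36q_i.
Setting ∂π_i/∂q_i = 0 with rivals' quantities fixed: 202 - 2q_i - Σ_{j≠i} q_j = 0.
With identical firms every q_j equals q_i, so Σ_{j≠i} q_j = 2q_i and 202 = 4q_i, giving q_i = 101/2.
Price P = 238 - 303/2 = 173/2.
Drake's profit: (173/2 - 36)·(101/2) = 2550.2500.

2550.25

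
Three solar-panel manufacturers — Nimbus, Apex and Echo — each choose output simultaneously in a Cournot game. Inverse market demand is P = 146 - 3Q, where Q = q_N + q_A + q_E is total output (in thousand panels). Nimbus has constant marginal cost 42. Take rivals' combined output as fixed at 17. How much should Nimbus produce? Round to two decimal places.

With rivals' combined output fixed at 17, Nimbus's profit is π_N = (146 - 3·17 - 3q_N)q_N - (42q_N) = (95 - 3q_N)q_N - (42q_N).
∂π_N/∂q_N = 53 - 6q_N = 0, so q_N = 53/6.

8.83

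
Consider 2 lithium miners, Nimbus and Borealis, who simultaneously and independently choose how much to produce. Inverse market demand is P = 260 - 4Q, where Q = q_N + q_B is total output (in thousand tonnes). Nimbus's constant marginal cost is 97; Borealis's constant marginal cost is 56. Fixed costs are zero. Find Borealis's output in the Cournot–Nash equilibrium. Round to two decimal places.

20.42

Nimbus's profit: π_N = (260 - 4Q)q_N - (97q_N). Setting ∂π_N/∂q_N = 0: 163 - 8q_N - 4(q_B) = 0.
Borealis's profit: π_B = (260 - 4Q)q_B - (56q_B). Setting ∂π_B/∂q_B = 0: 204 - 8q_B - 4(q_N) = 0.
Rearranging gives the reaction functions q_N = (163 - 4q_B)/8 and q_B = (204 - 4q_N)/8.
Solving the pair: q_N = 61/6, q_B = 245/12.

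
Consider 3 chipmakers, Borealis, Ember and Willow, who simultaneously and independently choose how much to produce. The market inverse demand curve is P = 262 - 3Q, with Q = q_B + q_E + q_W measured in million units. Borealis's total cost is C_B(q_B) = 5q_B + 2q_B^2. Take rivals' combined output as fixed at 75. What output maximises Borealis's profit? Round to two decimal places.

3.20

With rivals' combined output fixed at 75, Borealis's profit is π_B = (262 - 3·75 - 3q_B)q_B - (5q_B + 2q_B²) = (37 - 3q_B)q_B - (5q_B + 2q_B²).
∂π_B/∂q_B = 32 - 10q_B = 0, so q_B = 16/5.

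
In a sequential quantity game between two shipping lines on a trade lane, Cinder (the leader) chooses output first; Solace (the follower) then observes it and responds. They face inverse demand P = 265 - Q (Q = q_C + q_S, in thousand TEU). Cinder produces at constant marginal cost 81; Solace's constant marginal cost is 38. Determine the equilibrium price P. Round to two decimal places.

Solve by backward induction. Given q_C, the follower Solace maximises π_S = (265 - q_C - q_S)q_S - 38q_S.
Setting the follower's marginal profit to zero, 227 - q_C - 2q_S = 0, i.e. q_S = (227 - q_C)/2.
Cinder substitutes q_S(q_C) into its own profit: π_C = q_C(265 - q_C - (227 - q_C)/2) - 81q_C = (303/2 - (1/2)q_C)q_C - 81q_C.
The leader's first-order condition 141/2 - q_C = 0 yields q_C = 141/2.
Then q_S = (227 - 141/2)/2 = 313/4.
Total output Q = 595/4, so price P = 265 - 595/4 = 465/4.

116.25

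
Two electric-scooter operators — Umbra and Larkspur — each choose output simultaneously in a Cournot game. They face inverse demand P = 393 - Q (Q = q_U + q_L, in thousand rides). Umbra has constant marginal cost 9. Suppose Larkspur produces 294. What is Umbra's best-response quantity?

45

With the rival's output fixed at 294, Umbra's profit is π_U = (393 - 294 - q_U)q_U - (9q_U) = (99 - q_U)q_U - (9q_U).
∂π_U/∂q_U = 90 - 2q_U = 0, so q_U = 45.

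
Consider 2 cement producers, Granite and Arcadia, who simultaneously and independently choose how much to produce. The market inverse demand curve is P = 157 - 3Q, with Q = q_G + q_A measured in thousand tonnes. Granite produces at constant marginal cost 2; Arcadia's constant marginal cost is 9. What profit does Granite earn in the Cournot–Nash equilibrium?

972

Granite's profit: π_G = (157 - 3Q)q_G - (2q_G). Setting ∂π_G/∂q_G = 0: 155 - 6q_G - 3(q_A) = 0.
Arcadia's first-order condition: 148 - 6q_A - 3(q_G) = 0.
Best responses: q_G = (155 - 3q_A)/6, q_A = (148 - 3q_G)/6.
Solving the pair: q_G = 18, q_A = 47/3.
Price P = 157 - 3·(101/3) = 56.
Granite's profit: (56 - 2)·18 = 972.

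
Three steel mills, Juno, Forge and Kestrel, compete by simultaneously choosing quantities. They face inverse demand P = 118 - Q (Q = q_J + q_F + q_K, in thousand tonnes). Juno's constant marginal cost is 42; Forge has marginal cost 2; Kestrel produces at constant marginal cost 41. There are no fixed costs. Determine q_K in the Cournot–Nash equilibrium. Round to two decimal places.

9.75

Juno's profit: π_J = (118 - Q)q_J - (42q_J). Setting ∂π_J/∂q_J = 0: 76 - 2q_J - (q_F + q_K) = 0.
Forge's profit: π_F = (118 - Q)q_F - (2q_F). Setting ∂π_F/∂q_F = 0: 116 - 2q_F - (q_J + q_K) = 0.
Kestrel's profit: π_K = (118 - Q)q_K - (41q_K). Setting ∂π_K/∂q_K = 0: 77 - 2q_K - (q_J + q_F) = 0.
Summing all 3 equations gives 269 − 4Q = 0, hence Q = 269/4.
Back-substituting: q_J = (76 − 269/4) = 35/4, q_F = (116 − 269/4) = 195/4, q_K = (77 − 269/4) = 39/4.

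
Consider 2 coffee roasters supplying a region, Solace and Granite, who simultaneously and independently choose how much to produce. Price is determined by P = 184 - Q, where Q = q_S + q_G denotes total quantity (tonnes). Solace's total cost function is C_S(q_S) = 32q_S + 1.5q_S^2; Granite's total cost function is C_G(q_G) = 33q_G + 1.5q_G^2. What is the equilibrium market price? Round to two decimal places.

Solace's profit: π_S = (184 - Q)q_S - (32q_S + (3/2)q_S²). Setting ∂π_S/∂q_S = 0: 152 - 5q_S - (q_G) = 0.
Granite's first-order condition: 151 - 5q_G - (q_S) = 0.
Rearranging gives the reaction functions q_S = (152 - q_G)/5 and q_G = (151 - q_S)/5.
Substituting one into the other gives q_S = 203/8 and q_G = 201/8.
Total output Q = 101/2, so price P = 184 - 101/2 = 267/2.

133.50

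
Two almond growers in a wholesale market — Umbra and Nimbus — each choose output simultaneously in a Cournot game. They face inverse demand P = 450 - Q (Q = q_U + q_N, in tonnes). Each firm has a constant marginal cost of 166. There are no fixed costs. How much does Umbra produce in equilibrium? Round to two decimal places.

Each firm earns π_i = (450 - Q)q_i - 166q_i.
Setting ∂π_i/∂q_i = 0 with rivals' quantities fixed: 284 - 2q_i - q_j = 0.
With identical firms every q_j equals q_i, so q_j = q_i and 284 = 3q_i, giving q_i = 284/3.

94.67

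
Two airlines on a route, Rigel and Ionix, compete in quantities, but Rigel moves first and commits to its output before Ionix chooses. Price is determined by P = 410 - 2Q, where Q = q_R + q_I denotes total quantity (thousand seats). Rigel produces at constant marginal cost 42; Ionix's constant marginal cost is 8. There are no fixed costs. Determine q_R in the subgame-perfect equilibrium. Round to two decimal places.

83.50

Solve by backward induction. Given q_R, the follower Ionix maximises π_I = (410 - 2q_R - 2q_I)q_I - 8q_I.
∂π_I/∂q_I = 402 - 2q_R - 4q_I = 0 gives the reaction function q_I = (402 - 2q_R)/4.
The leader anticipates this reaction. Substituting into P = 410 - 2Q gives P = 209 - q_R, so π_R = (209 - q_R)q_R - 42q_R.
The leader's first-order condition 167 - 2q_R = 0 yields q_R = 167/2.
Then q_I = (402 - 2·(167/2))/4 = 235/4.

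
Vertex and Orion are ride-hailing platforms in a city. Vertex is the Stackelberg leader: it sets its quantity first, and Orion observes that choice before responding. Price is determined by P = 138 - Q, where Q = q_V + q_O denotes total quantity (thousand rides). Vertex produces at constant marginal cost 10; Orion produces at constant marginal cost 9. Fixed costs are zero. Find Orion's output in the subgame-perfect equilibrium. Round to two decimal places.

32.75

The follower Orion best-responds to any q_V: π_O = (138 - Q)q_O - 9q_O.
Setting the follower's marginal profit to zero, 129 - q_V - 2q_O = 0, i.e. q_O = (129 - q_V)/2.
The leader anticipates this reaction. Substituting into P = 138 - Q gives P = 147/2 - (1/2)q_V, so π_V = (147/2 - (1/2)q_V)q_V - 10q_V.
Maximising: ∂π_V/∂q_V = 127/2 - q_V = 0, giving q_V = 127/2.
Then q_O = (129 - 127/2)/2 = 131/4.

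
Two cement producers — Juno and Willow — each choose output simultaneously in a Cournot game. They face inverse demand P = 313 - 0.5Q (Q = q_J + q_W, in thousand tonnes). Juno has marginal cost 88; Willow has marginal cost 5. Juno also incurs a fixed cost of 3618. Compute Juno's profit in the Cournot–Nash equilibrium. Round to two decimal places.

Juno's profit: π_J = (313 - 0.5Q)q_J - (88q_J). Setting ∂π_J/∂q_J = 0: 225 - q_J - (1/2)(q_W) = 0.
Willow's profit: π_W = (313 - 0.5Q)q_W - (5q_W). Setting ∂π_W/∂q_W = 0: 308 - q_W - (1/2)(q_J) = 0.
So q_J = (225 - (1/2)q_W) and q_W = (308 - (1/2)q_J).
Solving the pair: q_J = 284/3, q_W = 782/3.
Price P = 313 - (1/2)·(1066/3) = 406/3.
Juno's profit: (406/3 - 88)·(284/3) - 3618 = 862.8889.

862.89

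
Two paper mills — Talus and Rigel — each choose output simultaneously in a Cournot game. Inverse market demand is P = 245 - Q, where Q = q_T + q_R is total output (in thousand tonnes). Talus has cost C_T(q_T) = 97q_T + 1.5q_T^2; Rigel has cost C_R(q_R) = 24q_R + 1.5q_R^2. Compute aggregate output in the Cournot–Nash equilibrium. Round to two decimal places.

61.50

Talus's profit: π_T = (245 - Q)q_T - (97q_T + (3/2)q_T²). Setting ∂π_T/∂q_T = 0: 148 - 5q_T - (q_R) = 0.
Rigel's profit: π_R = (245 - Q)q_R - (24q_R + (3/2)q_R²). Setting ∂π_R/∂q_R = 0: 221 - 5q_R - (q_T) = 0.
Rearranging gives the reaction functions q_T = (148 - q_R)/5 and q_R = (221 - q_T)/5.
Solving the pair: q_T = 173/8, q_R = 319/8.
Total output Q = 173/8 + 319/8 = 123/2.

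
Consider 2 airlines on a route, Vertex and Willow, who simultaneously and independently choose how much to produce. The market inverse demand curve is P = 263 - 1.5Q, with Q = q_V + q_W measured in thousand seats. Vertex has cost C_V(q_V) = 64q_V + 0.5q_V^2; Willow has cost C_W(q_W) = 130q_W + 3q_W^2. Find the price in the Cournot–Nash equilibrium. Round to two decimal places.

Vertex's profit: π_V = (263 - 1.5Q)q_V - (64q_V + (1/2)q_V²). Setting ∂π_V/∂q_V = 0: 199 - 4q_V - (3/2)(q_W) = 0.
Willow's first-order condition: 133 - 9q_W - (3/2)(q_V) = 0.
Best responses: q_V = (199 - (3/2)q_W)/4, q_W = (133 - (3/2)q_V)/9.
Substituting one into the other gives q_V = 47.1556 and q_W = 934/135.
Total output Q = 1460/27, so price P = 263 - (3/2)·(1460/27) = 1637/9.

181.89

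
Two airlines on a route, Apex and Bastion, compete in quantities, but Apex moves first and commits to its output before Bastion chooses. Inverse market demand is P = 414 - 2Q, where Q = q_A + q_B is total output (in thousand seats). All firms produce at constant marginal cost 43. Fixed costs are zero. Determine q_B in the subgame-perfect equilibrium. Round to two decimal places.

The follower Bastion best-responds to any q_A: π_B = (414 - 2Q)q_B - 43q_B.
Setting the follower's marginal profit to zero, 371 - 2q_A - 4q_B = 0, i.e. q_B = (371 - 2q_A)/4.
The leader anticipates this reaction. Substituting into P = 414 - 2Q gives P = 457/2 - q_A, so π_A = (457/2 - q_A)q_A - 43q_A.
Maximising: ∂π_A/∂q_A = 371/2 - 2q_A = 0, giving q_A = 371/4.
Then q_B = (371 - 2·(371/4))/4 = 371/8.

46.38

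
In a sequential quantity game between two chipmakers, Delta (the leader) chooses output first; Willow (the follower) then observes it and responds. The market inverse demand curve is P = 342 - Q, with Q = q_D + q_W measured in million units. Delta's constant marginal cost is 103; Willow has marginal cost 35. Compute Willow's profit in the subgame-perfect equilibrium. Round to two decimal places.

The follower Willow best-responds to any q_D: π_W = (342 - Q)q_W - 35q_W.
∂π_W/∂q_W = 307 - q_D - 2q_W = 0 gives the reaction function q_W = (307 - q_D)/2.
Delta substitutes q_W(q_D) into its own profit: π_D = q_D(342 - q_D - (307 - q_D)/2) - 103q_D = (377/2 - (1/2)q_D)q_D - 103q_D.
Leader FOC: 171/2 - q_D = 0, so q_D = 171/2.
Then q_W = (307 - 171/2)/2 = 443/4.
Price P = 342 - 785/4 = 583/4.
Willow's profit: (583/4 - 35)·(443/4) = 12265.5625.

12265.56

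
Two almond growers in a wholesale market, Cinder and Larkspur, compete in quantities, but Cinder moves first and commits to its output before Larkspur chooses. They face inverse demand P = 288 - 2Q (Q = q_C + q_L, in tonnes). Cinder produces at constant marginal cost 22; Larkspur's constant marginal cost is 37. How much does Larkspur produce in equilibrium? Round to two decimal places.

27.63

The follower Larkspur best-responds to any q_C: π_L = (288 - 2Q)q_L - 37q_L.
Follower FOC: 251 - 2q_C - 4q_L = 0, so q_L(q_C) = (251 - 2q_C)/4.
The leader anticipates this reaction. Substituting into P = 288 - 2Q gives P = 325/2 - q_C, so π_C = (325/2 - q_C)q_C - 22q_C.
Leader FOC: 281/2 - 2q_C = 0, so q_C = 281/4.
Then q_L = (251 - 2·(281/4))/4 = 221/8.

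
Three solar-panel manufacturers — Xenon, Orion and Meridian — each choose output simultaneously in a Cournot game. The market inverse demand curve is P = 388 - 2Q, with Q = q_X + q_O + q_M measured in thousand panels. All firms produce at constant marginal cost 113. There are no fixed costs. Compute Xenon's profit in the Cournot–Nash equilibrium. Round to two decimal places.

A representative firm's profit is π_i = q_i(388 - 2Q) - 113q_i.
First-order condition (treating rivals' output as given): 275 - 4q_i - 2·Σ_{j≠i} q_j = 0.
With identical firms every q_j equals q_i, so Σ_{j≠i} q_j = 2q_i and 275 = 8q_i, giving q_i = 275/8.
Price P = 388 - 2·(825/8) = 727/4.
Xenon's profit: (727/4 - 113)·(275/8) = 2363.2813.

2363.28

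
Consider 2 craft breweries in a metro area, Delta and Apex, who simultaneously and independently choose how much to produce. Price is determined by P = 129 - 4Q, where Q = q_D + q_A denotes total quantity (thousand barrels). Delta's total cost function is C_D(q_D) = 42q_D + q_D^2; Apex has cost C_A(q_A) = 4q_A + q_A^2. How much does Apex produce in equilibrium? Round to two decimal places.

Delta's profit: π_D = (129 - 4Q)q_D - (42q_D + q_D²). Setting ∂π_D/∂q_D = 0: 87 - 10q_D - 4(q_A) = 0.
Apex's profit: π_A = (129 - 4Q)q_A - (4q_A + q_A²). Setting ∂π_A/∂q_A = 0: 125 - 10q_A - 4(q_D) = 0.
So q_D = (87 - 4q_A)/10 and q_A = (125 - 4q_D)/10.
Solving the pair: q_D = 185/42, q_A = 451/42.

10.74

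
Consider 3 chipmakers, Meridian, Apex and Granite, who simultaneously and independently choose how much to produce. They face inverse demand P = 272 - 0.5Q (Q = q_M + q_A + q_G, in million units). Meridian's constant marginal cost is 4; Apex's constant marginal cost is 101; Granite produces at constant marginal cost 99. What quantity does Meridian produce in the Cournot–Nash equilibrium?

230

Meridian's profit: π_M = (272 - 0.5Q)q_M - (4q_M). Setting ∂π_M/∂q_M = 0: 268 - q_M - (1/2)(q_A + q_G) = 0.
Apex's profit: π_A = (272 - 0.5Q)q_A - (101q_A). Setting ∂π_A/∂q_A = 0: 171 - q_A - (1/2)(q_M + q_G) = 0.
Granite's first-order condition: 173 - q_G - (1/2)(q_M + q_A) = 0.
Summing all 3 equations gives 612 − 2Q = 0, hence Q = 306.
Back-substituting: q_M = (268 − 153)/(1/2) = 230, q_A = (171 − 153)/(1/2) = 36, q_G = (173 − 153)/(1/2) = 40.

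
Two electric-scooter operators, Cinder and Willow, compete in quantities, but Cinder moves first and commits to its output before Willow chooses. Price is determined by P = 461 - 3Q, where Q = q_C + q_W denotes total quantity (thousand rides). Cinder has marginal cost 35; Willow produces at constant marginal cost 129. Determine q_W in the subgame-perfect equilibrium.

12

The follower Willow best-responds to any q_C: π_W = (461 - 3Q)q_W - 129q_W.
∂π_W/∂q_W = 332 - 3q_C - 6q_W = 0 gives the reaction function q_W = (332 - 3q_C)/6.
Cinder substitutes q_W(q_C) into its own profit: π_C = q_C(461 - 3q_C - (332 - 3q_C)/2) - 35q_C = (295 - (3/2)q_C)q_C - 35q_C.
Leader FOC: 260 - 3q_C = 0, so q_C = 260/3.
Then q_W = (332 - 3·(260/3))/6 = 12.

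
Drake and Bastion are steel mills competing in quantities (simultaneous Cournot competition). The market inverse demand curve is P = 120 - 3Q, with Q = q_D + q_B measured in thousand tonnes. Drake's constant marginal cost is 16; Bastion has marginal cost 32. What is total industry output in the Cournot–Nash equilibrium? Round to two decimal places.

Drake's profit: π_D = (120 - 3Q)q_D - (16q_D). Setting ∂π_D/∂q_D = 0: 104 - 6q_D - 3(q_B) = 0.
Bastion's profit: π_B = (120 - 3Q)q_B - (32q_B). Setting ∂π_B/∂q_B = 0: 88 - 6q_B - 3(q_D) = 0.
Rearranging gives the reaction functions q_D = (104 - 3q_B)/6 and q_B = (88 - 3q_D)/6.
Solving the pair: q_D = 40/3, q_B = 8.
Total output Q = 40/3 + 8 = 64/3.

21.33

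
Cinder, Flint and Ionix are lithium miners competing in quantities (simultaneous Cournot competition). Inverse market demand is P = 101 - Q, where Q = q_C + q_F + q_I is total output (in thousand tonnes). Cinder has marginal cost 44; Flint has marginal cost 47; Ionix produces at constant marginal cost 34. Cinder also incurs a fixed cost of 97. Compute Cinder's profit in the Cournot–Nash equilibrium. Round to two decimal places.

59.25

Cinder's profit: π_C = (101 - Q)q_C - (44q_C). Setting ∂π_C/∂q_C = 0: 57 - 2q_C - (q_F + q_I) = 0.
Flint's first-order condition: 54 - 2q_F - (q_C + q_I) = 0.
Ionix's profit: π_I = (101 - Q)q_I - (34q_I). Setting ∂π_I/∂q_I = 0: 67 - 2q_I - (q_C + q_F) = 0.
Adding the 3 conditions: 178 − 2Q − 2Q = 0, i.e. Q = 89/2.
Back-substituting: q_C = (57 − 89/2) = 25/2, q_F = (54 − 89/2) = 19/2, q_I = (67 − 89/2) = 45/2.
Price P = 101 - 89/2 = 113/2.
Cinder's profit: (113/2 - 44)·(25/2) - 97 = 237/4.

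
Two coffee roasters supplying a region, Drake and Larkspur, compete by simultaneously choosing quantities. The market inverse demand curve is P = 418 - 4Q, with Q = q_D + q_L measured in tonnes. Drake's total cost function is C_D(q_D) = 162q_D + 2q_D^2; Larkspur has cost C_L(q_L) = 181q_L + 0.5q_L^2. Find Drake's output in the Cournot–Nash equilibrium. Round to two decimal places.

14.74

Drake's profit: π_D = (418 - 4Q)q_D - (162q_D + 2q_D²). Setting ∂π_D/∂q_D = 0: 256 - 12q_D - 4(q_L) = 0.
Larkspur's first-order condition: 237 - 9q_L - 4(q_D) = 0.
So q_D = (256 - 4q_L)/12 and q_L = (237 - 4q_D)/9.
Solving the pair: q_D = 339/23, q_L = 455/23.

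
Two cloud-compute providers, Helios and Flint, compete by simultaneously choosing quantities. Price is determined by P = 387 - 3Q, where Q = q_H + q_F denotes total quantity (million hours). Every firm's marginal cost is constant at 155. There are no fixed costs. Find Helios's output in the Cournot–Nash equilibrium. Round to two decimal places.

25.78

A representative firm's profit is π_i = q_i(387 - 3Q) - 155q_i.
Setting ∂π_i/∂q_i = 0 with rivals' quantities fixed: 232 - 6q_i - 3q_j = 0.
With identical firms every q_j equals q_i, so q_j = q_i and 232 = 9q_i, giving q_i = 232/9.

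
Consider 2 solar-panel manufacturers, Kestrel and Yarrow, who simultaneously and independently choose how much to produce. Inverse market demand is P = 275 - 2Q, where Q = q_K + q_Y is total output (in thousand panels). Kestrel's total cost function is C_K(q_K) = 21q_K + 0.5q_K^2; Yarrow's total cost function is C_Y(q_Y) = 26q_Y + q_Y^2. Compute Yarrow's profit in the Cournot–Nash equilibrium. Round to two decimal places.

2410.51

Kestrel's profit: π_K = (275 - 2Q)q_K - (21q_K + (1/2)q_K²). Setting ∂π_K/∂q_K = 0: 254 - 5q_K - 2(q_Y) = 0.
Yarrow's profit: π_Y = (275 - 2Q)q_Y - (26q_Y + q_Y²). Setting ∂π_Y/∂q_Y = 0: 249 - 6q_Y - 2(q_K) = 0.
Best responses: q_K = (254 - 2q_Y)/5, q_Y = (249 - 2q_K)/6.
Substituting one into the other gives q_K = 513/13 and q_Y = 737/26.
Price P = 275 - 2·(1763/26) = 1812/13.
Yarrow's profit: (1812/13)·(737/26) - 26·(737/26) - (737/26)² = 2410.5133.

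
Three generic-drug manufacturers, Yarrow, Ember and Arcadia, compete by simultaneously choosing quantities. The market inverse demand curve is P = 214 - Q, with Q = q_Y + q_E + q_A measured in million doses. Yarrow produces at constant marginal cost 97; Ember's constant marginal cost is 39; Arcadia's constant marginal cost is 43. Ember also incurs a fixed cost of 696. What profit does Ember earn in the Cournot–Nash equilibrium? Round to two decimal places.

2814.56

Yarrow's profit: π_Y = (214 - Q)q_Y - (97q_Y). Setting ∂π_Y/∂q_Y = 0: 117 - 2q_Y - (q_E + q_A) = 0.
Ember's first-order condition: 175 - 2q_E - (q_Y + q_A) = 0.
Arcadia's profit: π_A = (214 - Q)q_A - (43q_A). Setting ∂π_A/∂q_A = 0: 171 - 2q_A - (q_Y + q_E) = 0.
Adding the 3 first-order conditions: 463 − 4Q = 0, so Q = 463/4.
Back-substituting: q_Y = (117 − 463/4) = 5/4, q_E = (175 − 463/4) = 237/4, q_A = (171 − 463/4) = 221/4.
Price P = 214 - 463/4 = 393/4.
Ember's profit: (393/4 - 39)·(237/4) - 696 = 2814.5625.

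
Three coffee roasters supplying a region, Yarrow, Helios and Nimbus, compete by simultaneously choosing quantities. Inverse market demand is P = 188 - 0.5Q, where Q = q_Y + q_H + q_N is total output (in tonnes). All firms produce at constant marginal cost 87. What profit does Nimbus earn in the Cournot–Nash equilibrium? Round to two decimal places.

Each firm earns π_i = (188 - 0.5Q)q_i - 87q_i.
Setting ∂π_i/∂q_i = 0 with rivals' quantities fixed: 101 - q_i - (1/2)·Σ_{j≠i} q_j = 0.
With identical firms every q_j equals q_i, so Σ_{j≠i} q_j = 2q_i and 101 = 2q_i, giving q_i = 101/2.
Price P = 188 - (1/2)·(303/2) = 449/4.
Nimbus's profit: (449/4 - 87)·(101/2) = 1275.1250.

1275.13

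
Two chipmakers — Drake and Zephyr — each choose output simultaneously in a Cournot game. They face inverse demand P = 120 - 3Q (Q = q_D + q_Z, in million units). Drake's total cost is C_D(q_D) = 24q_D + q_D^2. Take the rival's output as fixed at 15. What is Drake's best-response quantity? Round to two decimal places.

With the rival's output fixed at 15, Drake's profit is π_D = (120 - 3·15 - 3q_D)q_D - (24q_D + q_D²) = (75 - 3q_D)q_D - (24q_D + q_D²).
∂π_D/∂q_D = 51 - 8q_D = 0, so q_D = 51/8.

6.38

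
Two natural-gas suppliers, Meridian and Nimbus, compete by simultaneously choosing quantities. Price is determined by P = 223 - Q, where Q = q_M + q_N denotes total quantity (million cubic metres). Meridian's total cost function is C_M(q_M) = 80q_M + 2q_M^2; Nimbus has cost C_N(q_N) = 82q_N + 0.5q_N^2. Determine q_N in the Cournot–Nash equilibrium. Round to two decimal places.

Meridian's profit: π_M = (223 - Q)q_M - (80q_M + 2q_M²). Setting ∂π_M/∂q_M = 0: 143 - 6q_M - (q_N) = 0.
Nimbus's profit: π_N = (223 - Q)q_N - (82q_N + (1/2)q_N²). Setting ∂π_N/∂q_N = 0: 141 - 3q_N - (q_M) = 0.
So q_M = (143 - q_N)/6 and q_N = (141 - q_M)/3.
Substituting one into the other gives q_M = 288/17 and q_N = 703/17.

41.35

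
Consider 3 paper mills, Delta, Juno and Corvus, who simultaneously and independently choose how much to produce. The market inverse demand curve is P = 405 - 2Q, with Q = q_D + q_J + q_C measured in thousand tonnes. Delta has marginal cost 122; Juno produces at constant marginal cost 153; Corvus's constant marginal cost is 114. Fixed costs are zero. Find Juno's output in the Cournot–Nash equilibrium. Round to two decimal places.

Delta's profit: π_D = (405 - 2Q)q_D - (122q_D). Setting ∂π_D/∂q_D = 0: 283 - 4q_D - 2(q_J + q_C) = 0.
Juno's profit: π_J = (405 - 2Q)q_J - (153q_J). Setting ∂π_J/∂q_J = 0: 252 - 4q_J - 2(q_D + q_C) = 0.
Corvus's first-order condition: 291 - 4q_C - 2(q_D + q_J) = 0.
Summing all 3 equations gives 826 − 8Q = 0, hence Q = 413/4.
Back-substituting: q_D = (283 − 413/2)/2 = 153/4, q_J = (252 − 413/2)/2 = 91/4, q_C = (291 − 413/2)/2 = 169/4.

22.75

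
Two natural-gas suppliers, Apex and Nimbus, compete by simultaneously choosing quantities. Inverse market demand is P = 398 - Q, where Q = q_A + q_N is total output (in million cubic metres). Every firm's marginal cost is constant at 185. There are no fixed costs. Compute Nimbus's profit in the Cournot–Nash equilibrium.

5041

A representative firm's profit is π_i = q_i(398 - Q) - 185q_i.
Setting ∂π_i/∂q_i = 0 with rivals' quantities fixed: 213 - 2q_i - q_j = 0.
By symmetry each firm produces the same amount; substituting q_j = q_i yields q_i = 213/3 = 71.
Price P = 398 - 142 = 256.
Nimbus's profit: (256 - 185)·71 = 5041.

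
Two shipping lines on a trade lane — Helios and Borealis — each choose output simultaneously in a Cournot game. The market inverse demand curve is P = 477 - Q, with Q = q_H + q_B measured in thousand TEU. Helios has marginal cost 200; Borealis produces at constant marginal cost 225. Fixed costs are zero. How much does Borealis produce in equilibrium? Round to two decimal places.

75.67

Helios's profit: π_H = (477 - Q)q_H - (200q_H). Setting ∂π_H/∂q_H = 0: 277 - 2q_H - (q_B) = 0.
Borealis's first-order condition: 252 - 2q_B - (q_H) = 0.
Best responses: q_H = (277 - q_B)/2, q_B = (252 - q_H)/2.
Substituting one into the other gives q_H = 302/3 and q_B = 227/3.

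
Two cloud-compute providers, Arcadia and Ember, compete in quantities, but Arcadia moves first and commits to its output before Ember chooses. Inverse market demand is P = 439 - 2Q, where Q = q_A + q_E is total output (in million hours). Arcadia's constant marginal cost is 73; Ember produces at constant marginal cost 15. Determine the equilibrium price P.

150

The follower Ember best-responds to any q_A: π_E = (439 - 2Q)q_E - 15q_E.
∂π_E/∂q_E = 424 - 2q_A - 4q_E = 0 gives the reaction function q_E = (424 - 2q_A)/4.
The leader anticipates this reaction. Substituting into P = 439 - 2Q gives P = 227 - q_A, so π_A = (227 - q_A)q_A - 73q_A.
Maximising: ∂π_A/∂q_A = 154 - 2q_A = 0, giving q_A = 77.
Then q_E = (424 - 2·77)/4 = 135/2.
Total output Q = 289/2, so price P = 439 - 2·(289/2) = 150.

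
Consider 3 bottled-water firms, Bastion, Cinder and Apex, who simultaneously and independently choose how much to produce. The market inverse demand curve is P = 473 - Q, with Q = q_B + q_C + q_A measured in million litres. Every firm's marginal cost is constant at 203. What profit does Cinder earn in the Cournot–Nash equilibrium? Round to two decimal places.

A representative firm's profit is π_i = q_i(473 - Q) - 203q_i.
Setting ∂π_i/∂q_i = 0 with rivals' quantities fixed: 270 - 2q_i - Σ_{j≠i} q_j = 0.
By symmetry each firm produces the same amount; substituting Σ_{j≠i} q_j = 2q_i yields q_i = 270/4 = 135/2.
Price P = 473 - 405/2 = 541/2.
Cinder's profit: (541/2 - 203)·(135/2) = 4556.2500.

4556.25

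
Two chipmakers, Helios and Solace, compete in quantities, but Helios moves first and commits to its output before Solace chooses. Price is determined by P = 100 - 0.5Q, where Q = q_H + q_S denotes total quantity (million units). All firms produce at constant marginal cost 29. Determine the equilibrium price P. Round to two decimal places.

The follower Solace best-responds to any q_H: π_S = (100 - 0.5Q)q_S - 29q_S.
Setting the follower's marginal profit to zero, 71 - (1/2)q_H - q_S = 0, i.e. q_S = (71 - (1/2)q_H).
Helios substitutes q_S(q_H) into its own profit: π_H = q_H(100 - (1/2)q_H - (71 - (1/2)q_H)/2) - 29q_H = (129/2 - (1/4)q_H)q_H - 29q_H.
Maximising: ∂π_H/∂q_H = 71/2 - (1/2)q_H = 0, giving q_H = 71.
Then q_S = (71 - (1/2)·71) = 71/2.
Total output Q = 213/2, so price P = 100 - (1/2)·(213/2) = 187/4.

46.75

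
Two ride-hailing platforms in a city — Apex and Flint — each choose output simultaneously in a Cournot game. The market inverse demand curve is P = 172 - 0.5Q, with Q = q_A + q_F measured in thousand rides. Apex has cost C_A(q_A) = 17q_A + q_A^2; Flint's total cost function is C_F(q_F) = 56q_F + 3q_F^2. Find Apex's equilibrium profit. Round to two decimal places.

3674.48

Apex's profit: π_A = (172 - 0.5Q)q_A - (17q_A + q_A²). Setting ∂π_A/∂q_A = 0: 155 - 3q_A - (1/2)(q_F) = 0.
Flint's profit: π_F = (172 - 0.5Q)q_F - (56q_F + 3q_F²). Setting ∂π_F/∂q_F = 0: 116 - 7q_F - (1/2)(q_A) = 0.
Rearranging gives the reaction functions q_A = (155 - (1/2)q_F)/3 and q_F = (116 - (1/2)q_A)/7.
Solving the pair: q_A = 49.4940, q_F = 1082/83.
Price P = 172 - (1/2)·62.5301 = 140.7349.
Apex's profit: 140.7349·49.4940 - 17·49.4940 - 49.4940² = 3674.4805.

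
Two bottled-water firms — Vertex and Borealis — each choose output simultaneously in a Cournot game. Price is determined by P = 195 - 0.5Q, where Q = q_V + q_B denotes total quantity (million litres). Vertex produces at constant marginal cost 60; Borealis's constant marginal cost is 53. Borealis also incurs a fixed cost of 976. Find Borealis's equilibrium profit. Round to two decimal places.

3957.56

Vertex's profit: π_V = (195 - 0.5Q)q_V - (60q_V). Setting ∂π_V/∂q_V = 0: 135 - q_V - (1/2)(q_B) = 0.
Borealis's first-order condition: 142 - q_B - (1/2)(q_V) = 0.
So q_V = (135 - (1/2)q_B) and q_B = (142 - (1/2)q_V).
Solving the pair: q_V = 256/3, q_B = 298/3.
Price P = 195 - (1/2)·(554/3) = 308/3.
Borealis's profit: (308/3 - 53)·(298/3) - 976 = 3957.5556.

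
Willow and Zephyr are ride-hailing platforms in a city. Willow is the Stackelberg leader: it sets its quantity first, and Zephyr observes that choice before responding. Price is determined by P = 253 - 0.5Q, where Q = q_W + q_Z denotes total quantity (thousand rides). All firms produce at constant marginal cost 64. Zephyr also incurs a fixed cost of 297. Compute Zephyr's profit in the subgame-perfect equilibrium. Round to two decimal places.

Solve by backward induction. Given q_W, the follower Zephyr maximises π_Z = (253 - (1/2)q_W - (1/2)q_Z)q_Z - 64q_Z.
Setting the follower's marginal profit to zero, 189 - (1/2)q_W - q_Z = 0, i.e. q_Z = (189 - (1/2)q_W).
Willow substitutes q_Z(q_W) into its own profit: π_W = q_W(253 - (1/2)q_W - (189 - (1/2)q_W)/2) - 64q_W = (317/2 - (1/4)q_W)q_W - 64q_W.
Maximising: ∂π_W/∂q_W = 189/2 - (1/2)q_W = 0, giving q_W = 189.
Then q_Z = (189 - (1/2)·189) = 189/2.
Price P = 253 - (1/2)·(567/2) = 445/4.
Zephyr's profit: (445/4 - 64)·(189/2) - 297 = 4168.1250.

4168.13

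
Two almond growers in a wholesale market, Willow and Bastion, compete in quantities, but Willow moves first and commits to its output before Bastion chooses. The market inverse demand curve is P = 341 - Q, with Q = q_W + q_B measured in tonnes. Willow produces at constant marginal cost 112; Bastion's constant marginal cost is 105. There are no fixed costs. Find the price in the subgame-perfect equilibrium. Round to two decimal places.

167.50

Solve by backward induction. Given q_W, the follower Bastion maximises π_B = (341 - q_W - q_B)q_B - 105q_B.
Setting the follower's marginal profit to zero, 236 - q_W - 2q_B = 0, i.e. q_B = (236 - q_W)/2.
Willow substitutes q_B(q_W) into its own profit: π_W = q_W(341 - q_W - (236 - q_W)/2) - 112q_W = (223 - (1/2)q_W)q_W - 112q_W.
Maximising: ∂π_W/∂q_W = 111 - q_W = 0, giving q_W = 111.
Then q_B = (236 - 111)/2 = 125/2.
Total output Q = 347/2, so price P = 341 - 347/2 = 335/2.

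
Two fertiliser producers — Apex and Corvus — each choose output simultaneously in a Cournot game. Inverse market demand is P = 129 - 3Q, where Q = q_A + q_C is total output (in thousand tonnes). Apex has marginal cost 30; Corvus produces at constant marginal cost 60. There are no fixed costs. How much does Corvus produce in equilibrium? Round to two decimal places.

Apex's profit: π_A = (129 - 3Q)q_A - (30q_A). Setting ∂π_A/∂q_A = 0: 99 - 6q_A - 3(q_C) = 0.
Corvus's first-order condition: 69 - 6q_C - 3(q_A) = 0.
Best responses: q_A = (99 - 3q_C)/6, q_C = (69 - 3q_A)/6.
Substituting one into the other gives q_A = 43/3 and q_C = 13/3.

4.33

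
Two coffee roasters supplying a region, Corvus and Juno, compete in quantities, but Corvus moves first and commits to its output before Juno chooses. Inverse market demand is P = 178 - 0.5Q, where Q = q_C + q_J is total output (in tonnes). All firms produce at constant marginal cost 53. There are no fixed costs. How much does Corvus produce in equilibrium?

125

Solve by backward induction. Given q_C, the follower Juno maximises π_J = (178 - (1/2)q_C - (1/2)q_J)q_J - 53q_J.
∂π_J/∂q_J = 125 - (1/2)q_C - q_J = 0 gives the reaction function q_J = (125 - (1/2)q_C).
Corvus substitutes q_J(q_C) into its own profit: π_C = q_C(178 - (1/2)q_C - (125 - (1/2)q_C)/2) - 53q_C = (231/2 - (1/4)q_C)q_C - 53q_C.
Leader FOC: 125/2 - (1/2)q_C = 0, so q_C = 125.
Then q_J = (125 - (1/2)·125) = 125/2.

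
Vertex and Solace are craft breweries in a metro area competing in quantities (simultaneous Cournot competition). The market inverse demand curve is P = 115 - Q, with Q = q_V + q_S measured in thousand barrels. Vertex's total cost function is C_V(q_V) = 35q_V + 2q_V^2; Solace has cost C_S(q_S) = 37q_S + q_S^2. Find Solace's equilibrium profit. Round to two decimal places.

569.16

Vertex's profit: π_V = (115 - Q)q_V - (35q_V + 2q_V²). Setting ∂π_V/∂q_V = 0: 80 - 6q_V - (q_S) = 0.
Solace's first-order condition: 78 - 4q_S - (q_V) = 0.
Rearranging gives the reaction functions q_V = (80 - q_S)/6 and q_S = (78 - q_V)/4.
Solving the pair: q_V = 242/23, q_S = 388/23.
Price P = 115 - 630/23 = 87.6087.
Solace's profit: 87.6087·(388/23) - 37·(388/23) - (388/23)² = 569.1645.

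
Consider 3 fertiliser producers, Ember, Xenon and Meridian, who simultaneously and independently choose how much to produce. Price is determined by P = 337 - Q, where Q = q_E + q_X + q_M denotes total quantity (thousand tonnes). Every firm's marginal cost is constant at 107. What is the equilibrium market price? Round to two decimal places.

164.50

Each firm earns π_i = (337 - Q)q_i - 107q_i.
First-order condition (treating rivals' output as given): 230 - 2q_i - Σ_{j≠i} q_j = 0.
With identical firms every q_j equals q_i, so Σ_{j≠i} q_j = 2q_i and 230 = 4q_i, giving q_i = 115/2.
Total output Q = 345/2, so price P = 337 - 345/2 = 329/2.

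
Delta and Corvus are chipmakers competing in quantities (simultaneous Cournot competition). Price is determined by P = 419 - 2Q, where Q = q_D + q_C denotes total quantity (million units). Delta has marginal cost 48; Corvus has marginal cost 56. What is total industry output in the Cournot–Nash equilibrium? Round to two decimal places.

Delta's profit: π_D = (419 - 2Q)q_D - (48q_D). Setting ∂π_D/∂q_D = 0: 371 - 4q_D - 2(q_C) = 0.
Corvus's first-order condition: 363 - 4q_C - 2(q_D) = 0.
So q_D = (371 - 2q_C)/4 and q_C = (363 - 2q_D)/4.
Substituting one into the other gives q_D = 379/6 and q_C = 355/6.
Total output Q = 379/6 + 355/6 = 367/3.

122.33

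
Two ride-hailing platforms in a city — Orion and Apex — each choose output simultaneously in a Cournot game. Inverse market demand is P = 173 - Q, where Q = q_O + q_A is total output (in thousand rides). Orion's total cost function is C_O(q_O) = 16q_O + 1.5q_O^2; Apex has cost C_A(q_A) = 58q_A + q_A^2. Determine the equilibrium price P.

Orion's profit: π_O = (173 - Q)q_O - (16q_O + (3/2)q_O²). Setting ∂π_O/∂q_O = 0: 157 - 5q_O - (q_A) = 0.
Apex's profit: π_A = (173 - Q)q_A - (58q_A + q_A²). Setting ∂π_A/∂q_A = 0: 115 - 4q_A - (q_O) = 0.
Best responses: q_O = (157 - q_A)/5, q_A = (115 - q_O)/4.
Substituting one into the other gives q_O = 27 and q_A = 22.
Total output Q = 49, so price P = 173 - 49 = 124.

124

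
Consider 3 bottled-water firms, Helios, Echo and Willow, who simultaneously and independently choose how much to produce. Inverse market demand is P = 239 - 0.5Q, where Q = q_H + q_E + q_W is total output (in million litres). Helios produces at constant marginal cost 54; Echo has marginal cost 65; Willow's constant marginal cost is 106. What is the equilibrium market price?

Helios's profit: π_H = (239 - 0.5Q)q_H - (54q_H). Setting ∂π_H/∂q_H = 0: 185 - q_H - (1/2)(q_E + q_W) = 0.
Echo's profit: π_E = (239 - 0.5Q)q_E - (65q_E). Setting ∂π_E/∂q_E = 0: 174 - q_E - (1/2)(q_H + q_W) = 0.
Willow's first-order condition: 133 - q_W - (1/2)(q_H + q_E) = 0.
Summing all 3 equations gives 492 − 2Q = 0, hence Q = 246.
Back-substituting: q_H = (185 − 123)/(1/2) = 124, q_E = (174 − 123)/(1/2) = 102, q_W = (133 − 123)/(1/2) = 20.
Total output Q = 246, so price P = 239 - (1/2)·246 = 116.

116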